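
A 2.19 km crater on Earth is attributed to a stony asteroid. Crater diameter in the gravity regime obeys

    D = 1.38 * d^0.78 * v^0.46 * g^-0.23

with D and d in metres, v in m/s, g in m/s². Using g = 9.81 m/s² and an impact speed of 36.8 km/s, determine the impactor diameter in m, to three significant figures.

Rearranging for d: d = [D / (1.38 · 36800^0.46 · 9.81^-0.23)]^(1/0.78).
D = 2190 m.
36800^0.46 = 126.0
9.81^-0.23 = 0.5914
Denominator = 1.38 × 126.0 × 0.5914 = 102.8
D / 102.8 = 2190 / 102.8 = 21.30
d = 21.30^(1/0.78) = 21.30^1.2821 = 50.48 m

d ≈ 50.5 m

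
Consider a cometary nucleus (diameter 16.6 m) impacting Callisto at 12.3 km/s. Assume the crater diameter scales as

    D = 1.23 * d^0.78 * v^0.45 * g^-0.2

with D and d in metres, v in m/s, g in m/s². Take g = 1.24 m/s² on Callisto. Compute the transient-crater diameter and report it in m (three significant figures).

In SI units: v = 12300 m/s.
d^0.78 = 16.6^0.78 = 8.947
v^0.45 = 12300^0.45 = 69.26
g^-0.2 = 1.24^-0.2 = 0.9579
D = 1.23 × 8.947 × 69.26 × 0.9579 = 730.1 m

D ≈ 730 m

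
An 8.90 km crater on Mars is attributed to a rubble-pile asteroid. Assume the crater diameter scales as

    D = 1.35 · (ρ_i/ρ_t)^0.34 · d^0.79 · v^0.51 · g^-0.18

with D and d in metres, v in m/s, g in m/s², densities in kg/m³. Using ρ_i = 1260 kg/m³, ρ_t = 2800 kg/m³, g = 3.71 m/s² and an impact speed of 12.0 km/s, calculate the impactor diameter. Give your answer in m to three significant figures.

d ≈ 302 m

Rearranging for d: d = [D / (1.35 · (1260/2800)^0.34 · 12000^0.51 · 3.71^-0.18)]^(1/0.79).
D = 8900 m.
(1260/2800)^0.34 = 0.7622
12000^0.51 = 120.3
3.71^-0.18 = 0.7898
Denominator = 1.35 × 0.7622 × 120.3 × 0.7898 = 97.77
D / 97.77 = 8900 / 97.77 = 91.03
d = 91.03^(1/0.79) = 91.03^1.2658 = 302.0 m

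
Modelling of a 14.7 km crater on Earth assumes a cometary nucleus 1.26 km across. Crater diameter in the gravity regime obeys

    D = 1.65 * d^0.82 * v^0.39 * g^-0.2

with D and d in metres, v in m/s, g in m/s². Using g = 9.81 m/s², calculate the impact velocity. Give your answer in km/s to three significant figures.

v ≈ 13.1 km/s

Rearranging for v: v = [D / (1.65 · 1260^0.82 · 9.81^-0.2)]^(1/0.39).
D = 14700 m.
1260^0.82 = 348.6
9.81^-0.2 = 0.6334
Denominator = 1.65 × 348.6 × 0.6334 = 364.3
D / 364.3 = 14700 / 364.3 = 40.35
v = 40.35^(1/0.39) = 40.35^2.5641 = 13108 m/s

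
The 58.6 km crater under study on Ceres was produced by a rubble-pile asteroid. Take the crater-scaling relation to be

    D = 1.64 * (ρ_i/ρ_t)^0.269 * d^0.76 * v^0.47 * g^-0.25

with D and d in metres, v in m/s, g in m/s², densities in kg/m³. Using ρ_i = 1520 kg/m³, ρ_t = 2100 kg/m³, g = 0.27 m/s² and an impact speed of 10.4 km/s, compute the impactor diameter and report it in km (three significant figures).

Rearranging for d: d = [D / (1.64 · (1520/2100)^0.269 · 10400^0.47 · 0.27^-0.25)]^(1/0.76).
D = 58600 m.
(1520/2100)^0.269 = 0.9167
10400^0.47 = 77.27
0.27^-0.25 = 1.387
Denominator = 1.64 × 0.9167 × 77.27 × 1.387 = 161.1
D / 161.1 = 58600 / 161.1 = 363.7
d = 363.7^(1/0.76) = 363.7^1.3158 = 2341 m

d ≈ 2.34 km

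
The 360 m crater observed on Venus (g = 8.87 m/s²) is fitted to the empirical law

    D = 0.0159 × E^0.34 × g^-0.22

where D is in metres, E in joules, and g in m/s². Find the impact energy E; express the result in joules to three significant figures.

Rearranging: E = [D / (0.0159 · g^-0.22)]^(1/0.34).
g^-0.22 = 8.87^-0.22 = 0.6187
D / (0.0159 × 0.6187) = 360 / (9.837 × 10^-3) = 3.660 × 10^4
E = (3.660 × 10^4)^2.9412 = 2.643 × 10^13 J

E ≈ 2.64 × 10^13 J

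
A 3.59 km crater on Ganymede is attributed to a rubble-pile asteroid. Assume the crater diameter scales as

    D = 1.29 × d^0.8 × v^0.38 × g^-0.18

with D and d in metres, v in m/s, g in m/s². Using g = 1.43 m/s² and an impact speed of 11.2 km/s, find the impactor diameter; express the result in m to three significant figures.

d ≈ 261 m

Rearranging for d: d = [D / (1.29 · 11200^0.38 · 1.43^-0.18)]^(1/0.8).
D = 3590 m.
11200^0.38 = 34.57
1.43^-0.18 = 0.9376
Denominator = 1.29 × 34.57 × 0.9376 = 41.81
D / 41.81 = 3590 / 41.81 = 85.86
d = 85.86^(1/0.8) = 85.86^1.25 = 261.4 m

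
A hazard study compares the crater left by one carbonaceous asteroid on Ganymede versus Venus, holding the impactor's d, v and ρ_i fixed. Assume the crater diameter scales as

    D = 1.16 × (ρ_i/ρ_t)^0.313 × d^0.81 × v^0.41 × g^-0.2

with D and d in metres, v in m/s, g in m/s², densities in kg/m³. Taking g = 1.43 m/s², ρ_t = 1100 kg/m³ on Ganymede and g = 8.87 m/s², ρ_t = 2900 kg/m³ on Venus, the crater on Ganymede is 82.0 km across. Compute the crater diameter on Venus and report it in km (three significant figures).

D ≈ 42.0 km

The impactor-only factors (d, v, ρ_i) cancel in the ratio, leaving D_Venus/D_Ganymede = (g_Venus/g_Ganymede)^-0.2 · (ρ_t,Ganymede/ρ_t,Venus)^0.313.
(8.87/1.43)^-0.2 = 6.203^-0.2 = 0.6942
(1100/2900)^0.313 = 0.3793^0.313 = 0.7383
Ratio = 0.6942 × 0.7383 = 0.5125
D_Venus = 0.5125 × 82.0 km = 42.0 km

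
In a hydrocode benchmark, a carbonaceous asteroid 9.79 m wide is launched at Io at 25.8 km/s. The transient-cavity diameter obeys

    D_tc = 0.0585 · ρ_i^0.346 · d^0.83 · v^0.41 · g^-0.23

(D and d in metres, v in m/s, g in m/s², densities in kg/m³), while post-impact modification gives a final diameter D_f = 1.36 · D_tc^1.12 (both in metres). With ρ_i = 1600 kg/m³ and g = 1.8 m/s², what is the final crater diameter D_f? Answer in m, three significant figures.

D_f ≈ 751 m

v = 25800 m/s.
ρ_i^0.346 = 1600^0.346 = 12.84
d^0.83 = 9.79^0.83 = 6.643
v^0.41 = 25800^0.41 = 64.38
g^-0.23 = 1.8^-0.23 = 0.8735
D_tc = 0.0585 × 12.84 × 6.643 × 64.38 × 0.8735 = 280.6 m
D_f = 1.36 × (280.6)^1.12 = 750.6 m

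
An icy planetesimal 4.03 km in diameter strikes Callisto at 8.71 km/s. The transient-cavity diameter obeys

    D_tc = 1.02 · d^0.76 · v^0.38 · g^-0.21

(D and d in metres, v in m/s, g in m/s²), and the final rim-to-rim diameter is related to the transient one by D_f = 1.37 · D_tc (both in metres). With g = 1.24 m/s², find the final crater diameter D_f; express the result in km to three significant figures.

D_f ≈ 23.1 km

In SI: d = 4030 m, v = 8710 m/s.
d^0.76 = 4030^0.76 = 549.6
v^0.38 = 8710^0.38 = 31.42
g^-0.21 = 1.24^-0.21 = 0.9558
D_tc = 1.02 × 549.6 × 31.42 × 0.9558 = 16840 m
D_f = 1.37 × 16840 = 23071 m
     = 23.07 km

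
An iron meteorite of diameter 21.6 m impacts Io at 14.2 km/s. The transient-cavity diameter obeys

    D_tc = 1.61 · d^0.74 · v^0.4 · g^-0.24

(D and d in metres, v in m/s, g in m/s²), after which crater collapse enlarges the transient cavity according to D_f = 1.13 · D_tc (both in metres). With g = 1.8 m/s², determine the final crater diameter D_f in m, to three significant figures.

v = 14200 m/s.
d^0.74 = 21.6^0.74 = 9.716
v^0.4 = 14200^0.4 = 45.81
g^-0.24 = 1.8^-0.24 = 0.8684
D_tc = 1.61 × 9.716 × 45.81 × 0.8684 = 622.3 m
D_f = 1.13 × 622.3 = 703.2 m

D_f ≈ 703 m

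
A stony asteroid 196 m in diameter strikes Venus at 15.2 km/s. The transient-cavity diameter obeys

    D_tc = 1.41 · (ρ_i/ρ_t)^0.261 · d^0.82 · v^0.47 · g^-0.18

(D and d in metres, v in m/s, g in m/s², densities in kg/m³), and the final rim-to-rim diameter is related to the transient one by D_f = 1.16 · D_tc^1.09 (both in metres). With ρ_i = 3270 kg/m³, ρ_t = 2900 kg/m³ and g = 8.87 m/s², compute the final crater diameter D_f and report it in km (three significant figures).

D_f ≈ 17.7 km

v = 15200 m/s.
(ρ_i/ρ_t)^0.261 = (3270/2900)^0.261 = 1.032
d^0.82 = 196^0.82 = 75.80
v^0.47 = 15200^0.47 = 92.36
g^-0.18 = 8.87^-0.18 = 0.6751
D_tc = 1.41 × 1.032 × 75.80 × 92.36 × 0.6751 = 6877 m
D_f = 1.16 × (6877)^1.09 = 17669 m
     = 17.67 km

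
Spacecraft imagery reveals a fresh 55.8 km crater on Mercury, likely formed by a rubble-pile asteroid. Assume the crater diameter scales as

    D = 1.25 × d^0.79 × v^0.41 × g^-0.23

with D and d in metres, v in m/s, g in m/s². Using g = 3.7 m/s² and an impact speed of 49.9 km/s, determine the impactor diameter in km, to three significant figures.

Rearranging for d: d = [D / (1.25 · 49900^0.41 · 3.7^-0.23)]^(1/0.79).
D = 55800 m.
49900^0.41 = 84.38
3.7^-0.23 = 0.7401
Denominator = 1.25 × 84.38 × 0.7401 = 78.06
D / 78.06 = 55800 / 78.06 = 714.8
d = 714.8^(1/0.79) = 714.8^1.2658 = 4100 m

d ≈ 4.10 km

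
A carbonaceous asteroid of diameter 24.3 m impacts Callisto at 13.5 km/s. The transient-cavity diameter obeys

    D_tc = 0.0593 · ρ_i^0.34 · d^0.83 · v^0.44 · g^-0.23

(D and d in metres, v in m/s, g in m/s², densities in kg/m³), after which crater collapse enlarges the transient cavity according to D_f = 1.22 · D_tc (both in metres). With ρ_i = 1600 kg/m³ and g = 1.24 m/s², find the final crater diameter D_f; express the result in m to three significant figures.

D_f ≈ 785 m

v = 13500 m/s.
ρ_i^0.34 = 1600^0.34 = 12.29
d^0.83 = 24.3^0.83 = 14.13
v^0.44 = 13500^0.44 = 65.67
g^-0.23 = 1.24^-0.23 = 0.9517
D_tc = 0.0593 × 12.29 × 14.13 × 65.67 × 0.9517 = 643.6 m
D_f = 1.22 × 643.6 = 785.2 m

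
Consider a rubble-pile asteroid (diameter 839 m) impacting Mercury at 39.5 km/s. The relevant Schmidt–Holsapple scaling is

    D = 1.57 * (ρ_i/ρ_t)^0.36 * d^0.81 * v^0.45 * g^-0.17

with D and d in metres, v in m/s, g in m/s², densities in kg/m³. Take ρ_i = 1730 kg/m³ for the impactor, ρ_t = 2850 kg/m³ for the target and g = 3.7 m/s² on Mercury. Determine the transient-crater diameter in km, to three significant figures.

D ≈ 28.7 km

In SI units: v = 39500 m/s.
(ρ_i/ρ_t)^0.36 = (1730/2850)^0.36 = 0.8355
d^0.81 = 839^0.81 = 233.5
v^0.45 = 39500^0.45 = 117.1
g^-0.17 = 3.7^-0.17 = 0.8006
D = 1.57 × 0.8355 × 233.5 × 117.1 × 0.8006 = 28715 m
   = 28.71 km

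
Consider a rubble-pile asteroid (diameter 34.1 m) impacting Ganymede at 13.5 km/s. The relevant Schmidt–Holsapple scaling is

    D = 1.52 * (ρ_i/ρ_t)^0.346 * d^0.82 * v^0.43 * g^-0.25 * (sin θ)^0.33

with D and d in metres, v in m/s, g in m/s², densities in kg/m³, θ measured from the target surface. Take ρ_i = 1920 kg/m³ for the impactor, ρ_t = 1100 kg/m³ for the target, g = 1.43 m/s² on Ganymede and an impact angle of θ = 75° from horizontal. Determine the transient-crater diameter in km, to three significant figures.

D ≈ 1.80 km

In SI units: v = 13500 m/s.
(ρ_i/ρ_t)^0.346 = (1920/1100)^0.346 = 1.213
d^0.82 = 34.1^0.82 = 18.07
v^0.43 = 13500^0.43 = 59.71
g^-0.25 = 1.43^-0.25 = 0.9145
(sin 75°)^0.33 = 0.9659^0.33 = 0.9886
D = 1.52 × 1.213 × 18.07 × 59.71 × 0.9145 × 0.9886 = 1799 m
   = 1.799 km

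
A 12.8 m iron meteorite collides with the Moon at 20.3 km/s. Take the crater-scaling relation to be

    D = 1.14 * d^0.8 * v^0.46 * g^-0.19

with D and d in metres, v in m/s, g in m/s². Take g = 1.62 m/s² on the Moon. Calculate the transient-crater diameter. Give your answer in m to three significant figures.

In SI units: v = 20300 m/s.
d^0.8 = 12.8^0.8 = 7.687
v^0.46 = 20300^0.46 = 95.82
g^-0.19 = 1.62^-0.19 = 0.9124
D = 1.14 × 7.687 × 95.82 × 0.9124 = 766.1 m

D ≈ 766 m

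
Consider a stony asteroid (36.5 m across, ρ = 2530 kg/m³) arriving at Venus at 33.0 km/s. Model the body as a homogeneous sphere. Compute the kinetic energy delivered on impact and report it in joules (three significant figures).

v = 33000 m/s.
Mass m = (π/6) ρ d³ = (π/6) × 2530 × (36.5)³ = 6.442 × 10^7 kg
E = ½ m v² = 0.5 × 6.442 × 10^7 × (33000)² = 3.508 × 10^16 J

E ≈ 3.51 × 10^16 J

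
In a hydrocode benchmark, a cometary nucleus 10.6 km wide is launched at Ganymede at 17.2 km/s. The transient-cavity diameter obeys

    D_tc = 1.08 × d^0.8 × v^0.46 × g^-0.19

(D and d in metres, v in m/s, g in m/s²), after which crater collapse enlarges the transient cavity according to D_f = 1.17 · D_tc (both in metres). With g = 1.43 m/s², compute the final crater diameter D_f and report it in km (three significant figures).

D_f ≈ 174 km

In SI: d = 10600 m, v = 17200 m/s.
d^0.8 = 10600^0.8 = 1661
v^0.46 = 17200^0.46 = 88.79
g^-0.19 = 1.43^-0.19 = 0.9343
D_tc = 1.08 × 1661 × 88.79 × 0.9343 = 1.488 × 10^5 m
D_f = 1.17 × 1.488 × 10^5 = 1.741 × 10^5 m
     = 174.1 km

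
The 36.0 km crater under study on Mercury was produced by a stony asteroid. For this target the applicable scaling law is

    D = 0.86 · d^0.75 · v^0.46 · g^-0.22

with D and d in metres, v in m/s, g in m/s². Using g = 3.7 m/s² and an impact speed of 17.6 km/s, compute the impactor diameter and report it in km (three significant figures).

Rearranging for d: d = [D / (0.86 · 17600^0.46 · 3.7^-0.22)]^(1/0.75).
D = 36000 m.
17600^0.46 = 89.73
3.7^-0.22 = 0.7499
Denominator = 0.86 × 89.73 × 0.7499 = 57.87
D / 57.87 = 36000 / 57.87 = 622.1
d = 622.1^(1/0.75) = 622.1^1.3333 = 5310 m

d ≈ 5.31 km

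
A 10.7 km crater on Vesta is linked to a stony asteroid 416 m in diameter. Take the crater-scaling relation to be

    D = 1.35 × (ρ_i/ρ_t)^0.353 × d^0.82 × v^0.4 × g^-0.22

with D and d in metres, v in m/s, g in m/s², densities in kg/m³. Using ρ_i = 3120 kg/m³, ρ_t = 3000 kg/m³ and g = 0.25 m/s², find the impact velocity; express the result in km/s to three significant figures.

v ≈ 10.8 km/s

Rearranging for v: v = [D / (1.35 · (3120/3000)^0.353 · 416^0.82 · 0.25^-0.22)]^(1/0.4).
D = 10700 m.
(3120/3000)^0.353 = 1.014
416^0.82 = 140.5
0.25^-0.22 = 1.357
Denominator = 1.35 × 1.014 × 140.5 × 1.357 = 261.0
D / 261.0 = 10700 / 261.0 = 41.00
v = 41.00^(1/0.4) = 41.00^2.5 = 10764 m/s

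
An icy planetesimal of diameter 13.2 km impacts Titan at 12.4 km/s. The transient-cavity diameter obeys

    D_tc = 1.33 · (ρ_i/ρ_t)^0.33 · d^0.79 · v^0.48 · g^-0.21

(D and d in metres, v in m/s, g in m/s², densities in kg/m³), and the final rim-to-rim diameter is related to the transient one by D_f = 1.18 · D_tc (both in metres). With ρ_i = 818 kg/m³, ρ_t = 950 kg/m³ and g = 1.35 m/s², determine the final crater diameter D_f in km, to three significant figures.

D_f ≈ 233 km

In SI: d = 13200 m, v = 12400 m/s.
(ρ_i/ρ_t)^0.33 = (818/950)^0.33 = 0.9518
d^0.79 = 13200^0.79 = 1800
v^0.48 = 12400^0.48 = 92.22
g^-0.21 = 1.35^-0.21 = 0.9389
D_tc = 1.33 × 0.9518 × 1800 × 92.22 × 0.9389 = 1.973 × 10^5 m
D_f = 1.18 × 1.973 × 10^5 = 2.328 × 10^5 m
     = 232.8 km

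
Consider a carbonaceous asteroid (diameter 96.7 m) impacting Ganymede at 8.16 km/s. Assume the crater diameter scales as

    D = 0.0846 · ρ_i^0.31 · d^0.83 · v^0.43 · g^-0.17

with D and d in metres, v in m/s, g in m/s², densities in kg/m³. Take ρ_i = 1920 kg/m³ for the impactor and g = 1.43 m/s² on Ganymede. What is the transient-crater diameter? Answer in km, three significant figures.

D ≈ 1.77 km

In SI units: v = 8160 m/s.
ρ_i^0.31 = 1920^0.31 = 10.42
d^0.83 = 96.7^0.83 = 44.45
v^0.43 = 8160^0.43 = 48.09
g^-0.17 = 1.43^-0.17 = 0.9410
D = 0.0846 × 10.42 × 44.45 × 48.09 × 0.9410 = 1773 m
   = 1.773 km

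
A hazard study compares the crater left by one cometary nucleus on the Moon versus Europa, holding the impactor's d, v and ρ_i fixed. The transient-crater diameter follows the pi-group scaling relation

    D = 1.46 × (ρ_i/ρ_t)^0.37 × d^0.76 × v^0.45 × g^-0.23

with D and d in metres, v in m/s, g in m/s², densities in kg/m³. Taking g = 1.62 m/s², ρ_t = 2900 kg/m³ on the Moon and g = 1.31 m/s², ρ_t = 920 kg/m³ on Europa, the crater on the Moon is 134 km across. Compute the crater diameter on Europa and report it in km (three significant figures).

D ≈ 215 km

The impactor-only factors (d, v, ρ_i) cancel in the ratio, leaving D_Europa/D_Moon = (g_Europa/g_Moon)^-0.23 · (ρ_t,Moon/ρ_t,Europa)^0.37.
(1.31/1.62)^-0.23 = 0.8086^-0.23 = 1.050
(2900/920)^0.37 = 3.152^0.37 = 1.529
Ratio = 1.050 × 1.529 = 1.605
D_Europa = 1.605 × 134 km = 215 km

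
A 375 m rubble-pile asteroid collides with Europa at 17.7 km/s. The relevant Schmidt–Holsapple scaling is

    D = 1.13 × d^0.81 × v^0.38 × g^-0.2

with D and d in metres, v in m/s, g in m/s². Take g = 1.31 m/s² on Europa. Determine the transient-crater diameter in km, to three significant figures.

In SI units: v = 17700 m/s.
d^0.81 = 375^0.81 = 121.6
v^0.38 = 17700^0.38 = 41.14
g^-0.2 = 1.31^-0.2 = 0.9474
D = 1.13 × 121.6 × 41.14 × 0.9474 = 5356 m
   = 5.356 km

D ≈ 5.36 km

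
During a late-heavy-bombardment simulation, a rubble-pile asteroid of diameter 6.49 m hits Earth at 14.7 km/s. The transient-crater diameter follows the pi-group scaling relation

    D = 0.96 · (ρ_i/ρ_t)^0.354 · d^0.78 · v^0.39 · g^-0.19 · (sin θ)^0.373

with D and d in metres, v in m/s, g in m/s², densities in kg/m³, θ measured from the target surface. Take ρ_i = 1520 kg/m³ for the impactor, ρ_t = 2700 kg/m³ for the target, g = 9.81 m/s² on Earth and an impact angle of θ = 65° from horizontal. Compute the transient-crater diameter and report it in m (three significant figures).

In SI units: v = 14700 m/s.
(ρ_i/ρ_t)^0.354 = (1520/2700)^0.354 = 0.8160
d^0.78 = 6.49^0.78 = 4.301
v^0.39 = 14700^0.39 = 42.19
g^-0.19 = 9.81^-0.19 = 0.6480
(sin 65°)^0.373 = 0.9063^0.373 = 0.9640
D = 0.96 × 0.8160 × 4.301 × 42.19 × 0.6480 × 0.9640 = 88.80 m

D ≈ 88.8 m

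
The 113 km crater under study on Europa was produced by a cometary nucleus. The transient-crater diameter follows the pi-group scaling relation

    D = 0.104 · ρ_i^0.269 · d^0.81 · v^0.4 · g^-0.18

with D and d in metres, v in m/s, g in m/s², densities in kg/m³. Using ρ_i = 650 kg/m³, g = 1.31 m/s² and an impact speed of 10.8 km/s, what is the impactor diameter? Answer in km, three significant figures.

d ≈ 35.6 km

Rearranging for d: d = [D / (0.104 · 650^0.269 · 10800^0.4 · 1.31^-0.18)]^(1/0.81).
D = 113000 m.
650^0.269 = 5.710
10800^0.4 = 41.06
1.31^-0.18 = 0.9526
Denominator = 0.104 × 5.710 × 41.06 × 0.9526 = 23.23
D / 23.23 = 113000 / 23.23 = 4864
d = 4864^(1/0.81) = 4864^1.2346 = 35642 m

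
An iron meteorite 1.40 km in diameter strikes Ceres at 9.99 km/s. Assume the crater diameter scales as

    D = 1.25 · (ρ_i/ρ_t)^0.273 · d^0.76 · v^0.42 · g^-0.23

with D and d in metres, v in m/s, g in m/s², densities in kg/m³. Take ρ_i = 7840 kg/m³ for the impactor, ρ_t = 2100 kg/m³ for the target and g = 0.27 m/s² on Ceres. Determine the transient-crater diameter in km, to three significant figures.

In SI units: d = 1400 m, v = 9990 m/s.
(ρ_i/ρ_t)^0.273 = (7840/2100)^0.273 = 1.433
d^0.76 = 1400^0.76 = 246.1
v^0.42 = 9990^0.42 = 47.84
g^-0.23 = 0.27^-0.23 = 1.351
D = 1.25 × 1.433 × 246.1 × 47.84 × 1.351 = 28491 m
   = 28.49 km

D ≈ 28.5 km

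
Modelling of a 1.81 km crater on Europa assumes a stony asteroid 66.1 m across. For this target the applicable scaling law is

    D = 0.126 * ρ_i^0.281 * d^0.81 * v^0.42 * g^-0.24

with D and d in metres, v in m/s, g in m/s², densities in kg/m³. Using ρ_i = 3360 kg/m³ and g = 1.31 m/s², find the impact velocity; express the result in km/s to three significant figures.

Rearranging for v: v = [D / (0.126 · 3360^0.281 · 66.1^0.81 · 1.31^-0.24)]^(1/0.42).
D = 1810 m.
3360^0.281 = 9.793
66.1^0.81 = 29.81
1.31^-0.24 = 0.9372
Denominator = 0.126 × 9.793 × 29.81 × 0.9372 = 34.47
D / 34.47 = 1810 / 34.47 = 52.51
v = 52.51^(1/0.42) = 52.51^2.381 = 12471 m/s

v ≈ 12.5 km/s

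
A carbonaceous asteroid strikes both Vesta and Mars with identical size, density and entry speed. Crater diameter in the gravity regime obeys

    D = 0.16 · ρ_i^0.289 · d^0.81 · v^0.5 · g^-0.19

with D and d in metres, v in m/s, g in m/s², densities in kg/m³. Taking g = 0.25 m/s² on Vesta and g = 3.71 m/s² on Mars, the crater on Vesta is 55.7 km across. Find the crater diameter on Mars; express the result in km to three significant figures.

All impactor-dependent factors cancel in the ratio, leaving D_Mars/D_Vesta = (g_Mars/g_Vesta)^-0.19.
(3.71/0.25)^-0.19 = 14.84^-0.19 = 0.5990
D_Mars = 0.5990 × 55.7 km = 33.4 km

D ≈ 33.4 km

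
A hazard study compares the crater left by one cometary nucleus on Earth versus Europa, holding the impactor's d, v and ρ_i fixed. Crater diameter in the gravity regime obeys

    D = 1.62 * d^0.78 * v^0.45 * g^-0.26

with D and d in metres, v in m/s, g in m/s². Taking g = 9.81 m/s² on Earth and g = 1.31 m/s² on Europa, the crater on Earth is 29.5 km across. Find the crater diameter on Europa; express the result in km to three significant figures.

D ≈ 49.8 km

All impactor-dependent factors cancel in the ratio, leaving D_Europa/D_Earth = (g_Europa/g_Earth)^-0.26.
(1.31/9.81)^-0.26 = 0.1335^-0.26 = 1.688
D_Europa = 1.688 × 29.5 km = 49.8 km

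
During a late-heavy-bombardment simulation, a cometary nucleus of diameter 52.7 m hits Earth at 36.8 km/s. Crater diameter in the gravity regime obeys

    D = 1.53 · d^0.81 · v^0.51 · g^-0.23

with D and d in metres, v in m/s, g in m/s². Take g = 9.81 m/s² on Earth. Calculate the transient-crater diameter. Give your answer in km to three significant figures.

D ≈ 4.78 km

In SI units: v = 36800 m/s.
d^0.81 = 52.7^0.81 = 24.81
v^0.51 = 36800^0.51 = 213.1
g^-0.23 = 9.81^-0.23 = 0.5914
D = 1.53 × 24.81 × 213.1 × 0.5914 = 4784 m
   = 4.784 km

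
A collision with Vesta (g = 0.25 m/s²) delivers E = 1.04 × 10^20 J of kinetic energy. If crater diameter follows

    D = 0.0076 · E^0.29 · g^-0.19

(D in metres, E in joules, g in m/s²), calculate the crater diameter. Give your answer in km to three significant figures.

E^0.29 = (1.04 × 10^20)^0.29 = 6.382 × 10^5
g^-0.19 = 0.25^-0.19 = 1.301
D = 0.0076 × 6.382 × 10^5 × 1.301 = 6310 m
   = 6.310 km

D ≈ 6.31 km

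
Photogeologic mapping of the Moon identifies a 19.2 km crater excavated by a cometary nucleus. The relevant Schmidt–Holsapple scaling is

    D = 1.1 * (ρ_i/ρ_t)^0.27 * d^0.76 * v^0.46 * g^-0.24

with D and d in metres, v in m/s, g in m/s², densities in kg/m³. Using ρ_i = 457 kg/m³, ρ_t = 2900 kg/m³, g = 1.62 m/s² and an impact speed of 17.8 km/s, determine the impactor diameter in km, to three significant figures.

Rearranging for d: d = [D / (1.1 · (457/2900)^0.27 · 17800^0.46 · 1.62^-0.24)]^(1/0.76).
D = 19200 m.
(457/2900)^0.27 = 0.6072
17800^0.46 = 90.20
1.62^-0.24 = 0.8907
Denominator = 1.1 × 0.6072 × 90.20 × 0.8907 = 53.66
D / 53.66 = 19200 / 53.66 = 357.8
d = 357.8^(1/0.76) = 357.8^1.3158 = 2291 m

d ≈ 2.29 km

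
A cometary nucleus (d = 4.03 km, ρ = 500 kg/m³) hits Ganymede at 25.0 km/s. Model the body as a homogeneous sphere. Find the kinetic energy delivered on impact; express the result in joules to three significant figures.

d = 4030 m; v = 25000 m/s.
Mass m = (π/6) ρ d³ = (π/6) × 500 × (4030)³ = 1.713 × 10^13 kg
E = ½ m v² = 0.5 × 1.713 × 10^13 × (25000)² = 5.353 × 10^21 J

E ≈ 5.35 × 10^21 J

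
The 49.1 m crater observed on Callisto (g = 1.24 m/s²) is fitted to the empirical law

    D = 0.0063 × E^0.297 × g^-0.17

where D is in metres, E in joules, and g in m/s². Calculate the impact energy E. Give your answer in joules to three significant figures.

E ≈ 1.44 × 10^13 J

Rearranging: E = [D / (0.0063 · g^-0.17)]^(1/0.297).
g^-0.17 = 1.24^-0.17 = 0.9641
D / (0.0063 × 0.9641) = 49.1 / (6.074 × 10^-3) = 8.084 × 10^3
E = (8.084 × 10^3)^3.367 = 1.435 × 10^13 J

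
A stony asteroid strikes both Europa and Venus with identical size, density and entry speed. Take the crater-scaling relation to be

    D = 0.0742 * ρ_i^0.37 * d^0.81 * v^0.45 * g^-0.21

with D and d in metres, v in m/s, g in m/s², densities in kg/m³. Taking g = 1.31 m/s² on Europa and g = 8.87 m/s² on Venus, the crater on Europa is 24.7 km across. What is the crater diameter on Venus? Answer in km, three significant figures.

All impactor-dependent factors cancel in the ratio, leaving D_Venus/D_Europa = (g_Venus/g_Europa)^-0.21.
(8.87/1.31)^-0.21 = 6.771^-0.21 = 0.6692
D_Venus = 0.6692 × 24.7 km = 16.5 km

D ≈ 16.5 km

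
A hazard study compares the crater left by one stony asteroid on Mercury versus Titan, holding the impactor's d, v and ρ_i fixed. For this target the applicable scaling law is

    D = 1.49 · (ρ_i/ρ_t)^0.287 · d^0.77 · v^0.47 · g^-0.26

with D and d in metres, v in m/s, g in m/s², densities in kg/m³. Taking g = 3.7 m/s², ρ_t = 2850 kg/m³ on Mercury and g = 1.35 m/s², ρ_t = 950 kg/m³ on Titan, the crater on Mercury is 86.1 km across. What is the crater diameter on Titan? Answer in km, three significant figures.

D ≈ 153 km

The impactor-only factors (d, v, ρ_i) cancel in the ratio, leaving D_Titan/D_Mercury = (g_Titan/g_Mercury)^-0.26 · (ρ_t,Mercury/ρ_t,Titan)^0.287.
(1.35/3.7)^-0.26 = 0.3649^-0.26 = 1.300
(2850/950)^0.287 = 3.000^0.287 = 1.371
Ratio = 1.300 × 1.371 = 1.782
D_Titan = 1.782 × 86.1 km = 153 km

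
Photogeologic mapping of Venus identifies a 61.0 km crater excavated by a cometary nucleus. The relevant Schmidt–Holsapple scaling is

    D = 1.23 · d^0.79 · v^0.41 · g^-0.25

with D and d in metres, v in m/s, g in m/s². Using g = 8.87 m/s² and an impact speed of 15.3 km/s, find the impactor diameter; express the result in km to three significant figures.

d ≈ 11.8 km

Rearranging for d: d = [D / (1.23 · 15300^0.41 · 8.87^-0.25)]^(1/0.79).
D = 61000 m.
15300^0.41 = 51.97
8.87^-0.25 = 0.5795
Denominator = 1.23 × 51.97 × 0.5795 = 37.04
D / 37.04 = 61000 / 37.04 = 1647
d = 1647^(1/0.79) = 1647^1.2658 = 11795 m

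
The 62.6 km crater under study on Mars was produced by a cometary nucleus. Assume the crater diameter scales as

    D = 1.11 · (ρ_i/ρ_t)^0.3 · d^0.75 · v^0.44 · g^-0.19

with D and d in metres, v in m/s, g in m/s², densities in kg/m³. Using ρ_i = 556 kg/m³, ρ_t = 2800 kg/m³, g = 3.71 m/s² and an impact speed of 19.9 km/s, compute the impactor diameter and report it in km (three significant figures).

Rearranging for d: d = [D / (1.11 · (556/2800)^0.3 · 19900^0.44 · 3.71^-0.19)]^(1/0.75).
D = 62600 m.
(556/2800)^0.3 = 0.6157
19900^0.44 = 77.89
3.71^-0.19 = 0.7795
Denominator = 1.11 × 0.6157 × 77.89 × 0.7795 = 41.49
D / 41.49 = 62600 / 41.49 = 1509
d = 1509^(1/0.75) = 1509^1.3333 = 17304 m

d ≈ 17.3 km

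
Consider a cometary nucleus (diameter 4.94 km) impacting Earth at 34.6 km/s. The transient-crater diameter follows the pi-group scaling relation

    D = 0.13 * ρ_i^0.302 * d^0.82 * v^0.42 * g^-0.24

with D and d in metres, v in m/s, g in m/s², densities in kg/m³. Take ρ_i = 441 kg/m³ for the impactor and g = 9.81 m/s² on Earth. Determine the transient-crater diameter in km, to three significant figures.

In SI units: d = 4940 m, v = 34600 m/s.
ρ_i^0.302 = 441^0.302 = 6.290
d^0.82 = 4940^0.82 = 1069
v^0.42 = 34600^0.42 = 80.61
g^-0.24 = 9.81^-0.24 = 0.5781
D = 0.13 × 6.290 × 1069 × 80.61 × 0.5781 = 40735 m
   = 40.73 km

D ≈ 40.7 km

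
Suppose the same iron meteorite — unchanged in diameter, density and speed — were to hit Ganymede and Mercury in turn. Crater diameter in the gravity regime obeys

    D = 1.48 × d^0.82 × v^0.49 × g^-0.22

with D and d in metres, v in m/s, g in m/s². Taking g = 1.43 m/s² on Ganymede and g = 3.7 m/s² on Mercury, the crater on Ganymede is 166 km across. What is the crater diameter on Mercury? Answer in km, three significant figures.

D ≈ 135 km

All impactor-dependent factors cancel in the ratio, leaving D_Mercury/D_Ganymede = (g_Mercury/g_Ganymede)^-0.22.
(3.7/1.43)^-0.22 = 2.587^-0.22 = 0.8113
D_Mercury = 0.8113 × 166 km = 135 km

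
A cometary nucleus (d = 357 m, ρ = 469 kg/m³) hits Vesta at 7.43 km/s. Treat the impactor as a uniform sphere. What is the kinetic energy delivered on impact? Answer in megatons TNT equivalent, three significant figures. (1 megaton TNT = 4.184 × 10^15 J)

E ≈ 73.7 Mt TNT

v = 7430 m/s.
Mass m = (π/6) ρ d³ = (π/6) × 469 × (357)³ = 1.117 × 10^10 kg
E = ½ m v² = 0.5 × 1.117 × 10^10 × (7430)² = 3.083 × 10^17 J
   = 3.083 × 10^17 / 4.184×10^15 = 73.69 Mt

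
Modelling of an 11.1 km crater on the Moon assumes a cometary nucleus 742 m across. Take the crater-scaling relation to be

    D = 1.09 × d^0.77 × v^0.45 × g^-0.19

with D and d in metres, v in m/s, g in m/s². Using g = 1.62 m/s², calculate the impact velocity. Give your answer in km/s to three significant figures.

Rearranging for v: v = [D / (1.09 · 742^0.77 · 1.62^-0.19)]^(1/0.45).
D = 11100 m.
742^0.77 = 162.3
1.62^-0.19 = 0.9124
Denominator = 1.09 × 162.3 × 0.9124 = 161.4
D / 161.4 = 11100 / 161.4 = 68.77
v = 68.77^(1/0.45) = 68.77^2.2222 = 12108 m/s

v ≈ 12.1 km/s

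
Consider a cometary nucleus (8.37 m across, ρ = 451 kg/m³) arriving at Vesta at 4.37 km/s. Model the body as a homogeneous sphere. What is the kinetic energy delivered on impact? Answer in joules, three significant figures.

v = 4370 m/s.
Mass m = (π/6) ρ d³ = (π/6) × 451 × (8.37)³ = 1.385 × 10^5 kg
E = ½ m v² = 0.5 × 1.385 × 10^5 × (4370)² = 1.322 × 10^12 J

E ≈ 1.32 × 10^12 J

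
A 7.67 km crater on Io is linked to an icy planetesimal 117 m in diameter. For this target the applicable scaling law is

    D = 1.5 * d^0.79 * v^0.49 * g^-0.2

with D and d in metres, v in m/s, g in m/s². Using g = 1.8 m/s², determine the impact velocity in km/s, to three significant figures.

Rearranging for v: v = [D / (1.5 · 117^0.79 · 1.8^-0.2)]^(1/0.49).
D = 7670 m.
117^0.79 = 43.04
1.8^-0.2 = 0.8891
Denominator = 1.5 × 43.04 × 0.8891 = 57.40
D / 57.40 = 7670 / 57.40 = 133.6
v = 133.6^(1/0.49) = 133.6^2.0408 = 21794 m/s

v ≈ 21.8 km/s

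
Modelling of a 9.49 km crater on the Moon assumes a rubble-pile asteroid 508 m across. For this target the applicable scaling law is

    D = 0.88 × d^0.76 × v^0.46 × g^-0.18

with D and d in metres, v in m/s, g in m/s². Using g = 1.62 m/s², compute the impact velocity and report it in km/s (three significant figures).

v ≈ 23.9 km/s

Rearranging for v: v = [D / (0.88 · 508^0.76 · 1.62^-0.18)]^(1/0.46).
D = 9490 m.
508^0.76 = 113.9
1.62^-0.18 = 0.9168
Denominator = 0.88 × 113.9 × 0.9168 = 91.89
D / 91.89 = 9490 / 91.89 = 103.3
v = 103.3^(1/0.46) = 103.3^2.1739 = 23903 m/s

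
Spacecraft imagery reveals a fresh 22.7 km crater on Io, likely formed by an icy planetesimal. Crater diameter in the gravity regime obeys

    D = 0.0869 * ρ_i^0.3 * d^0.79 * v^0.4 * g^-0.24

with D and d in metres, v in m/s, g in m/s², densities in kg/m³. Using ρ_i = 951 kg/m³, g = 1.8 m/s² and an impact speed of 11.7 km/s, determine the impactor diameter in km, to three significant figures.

Rearranging for d: d = [D / (0.0869 · 951^0.3 · 11700^0.4 · 1.8^-0.24)]^(1/0.79).
D = 22700 m.
951^0.3 = 7.824
11700^0.4 = 42.39
1.8^-0.24 = 0.8684
Denominator = 0.0869 × 7.824 × 42.39 × 0.8684 = 25.03
D / 25.03 = 22700 / 25.03 = 906.9
d = 906.9^(1/0.79) = 906.9^1.2658 = 5542 m

d ≈ 5.54 km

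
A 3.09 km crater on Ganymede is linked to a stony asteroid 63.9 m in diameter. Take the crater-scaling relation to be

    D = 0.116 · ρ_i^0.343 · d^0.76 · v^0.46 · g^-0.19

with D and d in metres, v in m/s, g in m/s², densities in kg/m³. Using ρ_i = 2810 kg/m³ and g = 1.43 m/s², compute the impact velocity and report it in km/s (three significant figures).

v ≈ 13.5 km/s

Rearranging for v: v = [D / (0.116 · 2810^0.343 · 63.9^0.76 · 1.43^-0.19)]^(1/0.46).
D = 3090 m.
2810^0.343 = 15.24
63.9^0.76 = 23.56
1.43^-0.19 = 0.9343
Denominator = 0.116 × 15.24 × 23.56 × 0.9343 = 38.91
D / 38.91 = 3090 / 38.91 = 79.41
v = 79.41^(1/0.46) = 79.41^2.1739 = 13494 m/s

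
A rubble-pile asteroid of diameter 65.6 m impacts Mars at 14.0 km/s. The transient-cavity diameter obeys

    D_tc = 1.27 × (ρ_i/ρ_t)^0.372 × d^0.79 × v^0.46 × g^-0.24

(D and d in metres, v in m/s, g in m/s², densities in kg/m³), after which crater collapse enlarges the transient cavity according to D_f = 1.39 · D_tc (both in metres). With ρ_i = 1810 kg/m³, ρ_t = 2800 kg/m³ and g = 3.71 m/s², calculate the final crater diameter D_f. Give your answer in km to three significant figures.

v = 14000 m/s.
(ρ_i/ρ_t)^0.372 = (1810/2800)^0.372 = 0.8502
d^0.79 = 65.6^0.79 = 27.25
v^0.46 = 14000^0.46 = 80.76
g^-0.24 = 3.71^-0.24 = 0.7300
D_tc = 1.27 × 0.8502 × 27.25 × 80.76 × 0.7300 = 1735 m
D_f = 1.39 × 1735 = 2412 m
     = 2.412 km

D_f ≈ 2.41 km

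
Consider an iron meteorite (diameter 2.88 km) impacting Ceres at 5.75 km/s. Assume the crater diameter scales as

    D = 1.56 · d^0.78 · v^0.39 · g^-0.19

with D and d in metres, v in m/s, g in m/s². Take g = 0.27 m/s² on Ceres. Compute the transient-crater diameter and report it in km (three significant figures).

D ≈ 29.2 km

In SI units: d = 2880 m, v = 5750 m/s.
d^0.78 = 2880^0.78 = 499.3
v^0.39 = 5750^0.39 = 29.26
g^-0.19 = 0.27^-0.19 = 1.282
D = 1.56 × 499.3 × 29.26 × 1.282 = 29218 m
   = 29.22 km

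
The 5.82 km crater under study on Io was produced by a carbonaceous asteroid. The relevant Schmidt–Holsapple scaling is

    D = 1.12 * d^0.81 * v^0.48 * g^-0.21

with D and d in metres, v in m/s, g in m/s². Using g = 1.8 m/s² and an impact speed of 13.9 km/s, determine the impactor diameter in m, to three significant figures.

Rearranging for d: d = [D / (1.12 · 13900^0.48 · 1.8^-0.21)]^(1/0.81).
D = 5820 m.
13900^0.48 = 97.42
1.8^-0.21 = 0.8839
Denominator = 1.12 × 97.42 × 0.8839 = 96.44
D / 96.44 = 5820 / 96.44 = 60.35
d = 60.35^(1/0.81) = 60.35^1.2346 = 157.9 m

d ≈ 158 m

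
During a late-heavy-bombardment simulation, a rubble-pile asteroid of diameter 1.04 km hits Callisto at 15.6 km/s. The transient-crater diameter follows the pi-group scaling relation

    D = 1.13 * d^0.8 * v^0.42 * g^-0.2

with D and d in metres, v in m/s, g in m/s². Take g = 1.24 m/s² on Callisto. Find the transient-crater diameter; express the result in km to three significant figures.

In SI units: d = 1040 m, v = 15600 m/s.
d^0.8 = 1040^0.8 = 259.2
v^0.42 = 15600^0.42 = 57.69
g^-0.2 = 1.24^-0.2 = 0.9579
D = 1.13 × 259.2 × 57.69 × 0.9579 = 16186 m
   = 16.19 km

D ≈ 16.2 km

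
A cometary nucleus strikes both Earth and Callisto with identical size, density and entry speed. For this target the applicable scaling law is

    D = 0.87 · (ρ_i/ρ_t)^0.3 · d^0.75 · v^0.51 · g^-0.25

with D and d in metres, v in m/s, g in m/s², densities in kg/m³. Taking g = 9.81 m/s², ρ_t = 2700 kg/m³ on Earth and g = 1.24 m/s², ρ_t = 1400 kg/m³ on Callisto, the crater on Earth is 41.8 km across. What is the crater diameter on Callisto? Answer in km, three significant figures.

The impactor-only factors (d, v, ρ_i) cancel in the ratio, leaving D_Callisto/D_Earth = (g_Callisto/g_Earth)^-0.25 · (ρ_t,Earth/ρ_t,Callisto)^0.3.
(1.24/9.81)^-0.25 = 0.1264^-0.25 = 1.677
(2700/1400)^0.3 = 1.929^0.3 = 1.218
Ratio = 1.677 × 1.218 = 2.043
D_Callisto = 2.043 × 41.8 km = 85.4 km

D ≈ 85.4 km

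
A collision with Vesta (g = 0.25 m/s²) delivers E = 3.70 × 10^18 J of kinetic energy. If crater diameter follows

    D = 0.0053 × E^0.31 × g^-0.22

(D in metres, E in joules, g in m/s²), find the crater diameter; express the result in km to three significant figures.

E^0.31 = (3.70 × 10^18)^0.31 = 5.704 × 10^5
g^-0.22 = 0.25^-0.22 = 1.357
D = 0.0053 × 5.704 × 10^5 × 1.357 = 4102 m
   = 4.102 km

D ≈ 4.10 km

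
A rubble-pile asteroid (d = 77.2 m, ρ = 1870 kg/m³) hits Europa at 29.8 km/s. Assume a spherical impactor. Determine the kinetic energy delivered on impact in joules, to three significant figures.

E ≈ 2.00 × 10^17 J

v = 29800 m/s.
Mass m = (π/6) ρ d³ = (π/6) × 1870 × (77.2)³ = 4.505 × 10^8 kg
E = ½ m v² = 0.5 × 4.505 × 10^8 × (29800)² = 2.000 × 10^17 J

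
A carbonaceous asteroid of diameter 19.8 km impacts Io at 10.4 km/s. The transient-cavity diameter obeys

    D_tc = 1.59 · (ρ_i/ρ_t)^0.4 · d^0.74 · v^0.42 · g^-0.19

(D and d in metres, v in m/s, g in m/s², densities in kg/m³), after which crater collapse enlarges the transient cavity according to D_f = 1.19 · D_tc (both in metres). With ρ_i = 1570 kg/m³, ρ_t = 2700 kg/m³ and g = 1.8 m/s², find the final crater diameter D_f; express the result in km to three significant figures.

D_f ≈ 100 km

In SI: d = 19800 m, v = 10400 m/s.
(ρ_i/ρ_t)^0.4 = (1570/2700)^0.4 = 0.8050
d^0.74 = 19800^0.74 = 1512
v^0.42 = 10400^0.42 = 48.66
g^-0.19 = 1.8^-0.19 = 0.8943
D_tc = 1.59 × 0.8050 × 1512 × 48.66 × 0.8943 = 84220 m
D_f = 1.19 × 84220 = 1.002 × 10^5 m
     = 100.2 km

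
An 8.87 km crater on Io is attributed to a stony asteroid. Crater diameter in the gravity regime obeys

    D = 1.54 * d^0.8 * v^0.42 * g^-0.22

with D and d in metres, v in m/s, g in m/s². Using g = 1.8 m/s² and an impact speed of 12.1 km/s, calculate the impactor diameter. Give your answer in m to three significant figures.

Rearranging for d: d = [D / (1.54 · 12100^0.42 · 1.8^-0.22)]^(1/0.8).
D = 8870 m.
12100^0.42 = 51.85
1.8^-0.22 = 0.8787
Denominator = 1.54 × 51.85 × 0.8787 = 70.16
D / 70.16 = 8870 / 70.16 = 126.4
d = 126.4^(1/0.8) = 126.4^1.25 = 423.8 m

d ≈ 424 m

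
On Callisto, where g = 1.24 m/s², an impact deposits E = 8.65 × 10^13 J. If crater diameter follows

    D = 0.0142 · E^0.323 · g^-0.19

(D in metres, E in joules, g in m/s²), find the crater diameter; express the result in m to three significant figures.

E^0.323 = (8.65 × 10^13)^0.323 = 3.174 × 10^4
g^-0.19 = 1.24^-0.19 = 0.9600
D = 0.0142 × 3.174 × 10^4 × 0.9600 = 432.7 m

D ≈ 433 m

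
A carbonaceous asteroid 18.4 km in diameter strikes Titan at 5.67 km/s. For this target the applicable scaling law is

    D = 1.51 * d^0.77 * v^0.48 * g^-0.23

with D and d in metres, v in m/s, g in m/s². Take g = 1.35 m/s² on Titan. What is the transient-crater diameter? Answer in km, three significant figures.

In SI units: d = 18400 m, v = 5670 m/s.
d^0.77 = 18400^0.77 = 1923
v^0.48 = 5670^0.48 = 63.35
g^-0.23 = 1.35^-0.23 = 0.9333
D = 1.51 × 1923 × 63.35 × 0.9333 = 1.717 × 10^5 m
   = 171.7 km

D ≈ 172 km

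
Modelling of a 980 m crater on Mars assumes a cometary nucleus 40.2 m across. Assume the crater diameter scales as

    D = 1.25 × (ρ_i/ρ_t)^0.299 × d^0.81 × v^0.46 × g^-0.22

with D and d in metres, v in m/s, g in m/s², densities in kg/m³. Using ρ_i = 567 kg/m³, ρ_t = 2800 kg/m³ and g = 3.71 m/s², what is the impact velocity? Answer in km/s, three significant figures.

Rearranging for v: v = [D / (1.25 · (567/2800)^0.299 · 40.2^0.81 · 3.71^-0.22)]^(1/0.46).
(567/2800)^0.299 = 0.6203
40.2^0.81 = 19.93
3.71^-0.22 = 0.7494
Denominator = 1.25 × 0.6203 × 19.93 × 0.7494 = 11.58
D / 11.58 = 980 / 11.58 = 84.63
v = 84.63^(1/0.46) = 84.63^2.1739 = 15497 m/s

v ≈ 15.5 km/s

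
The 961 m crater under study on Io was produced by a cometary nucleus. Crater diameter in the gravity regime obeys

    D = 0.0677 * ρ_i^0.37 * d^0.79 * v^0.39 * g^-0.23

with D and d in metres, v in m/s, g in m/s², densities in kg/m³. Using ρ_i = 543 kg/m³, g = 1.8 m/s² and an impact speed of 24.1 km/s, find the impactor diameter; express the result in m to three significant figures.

Rearranging for d: d = [D / (0.0677 · 543^0.37 · 24100^0.39 · 1.8^-0.23)]^(1/0.79).
543^0.37 = 10.28
24100^0.39 = 51.17
1.8^-0.23 = 0.8735
Denominator = 0.0677 × 10.28 × 51.17 × 0.8735 = 31.11
D / 31.11 = 961 / 31.11 = 30.89
d = 30.89^(1/0.79) = 30.89^1.2658 = 76.88 m

d ≈ 76.9 m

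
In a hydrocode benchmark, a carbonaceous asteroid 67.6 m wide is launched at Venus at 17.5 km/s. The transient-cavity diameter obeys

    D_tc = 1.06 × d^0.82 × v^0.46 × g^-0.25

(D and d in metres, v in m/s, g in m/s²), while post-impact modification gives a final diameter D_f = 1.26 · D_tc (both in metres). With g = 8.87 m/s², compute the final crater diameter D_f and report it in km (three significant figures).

D_f ≈ 2.19 km

v = 17500 m/s.
d^0.82 = 67.6^0.82 = 31.66
v^0.46 = 17500^0.46 = 89.49
g^-0.25 = 8.87^-0.25 = 0.5795
D_tc = 1.06 × 31.66 × 89.49 × 0.5795 = 1740 m
D_f = 1.26 × 1740 = 2192 m
     = 2.192 km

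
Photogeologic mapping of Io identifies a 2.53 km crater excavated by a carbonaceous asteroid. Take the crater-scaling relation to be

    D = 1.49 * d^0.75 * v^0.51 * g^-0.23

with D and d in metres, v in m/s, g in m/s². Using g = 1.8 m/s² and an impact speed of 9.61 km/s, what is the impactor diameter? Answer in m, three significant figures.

Rearranging for d: d = [D / (1.49 · 9610^0.51 · 1.8^-0.23)]^(1/0.75).
D = 2530 m.
9610^0.51 = 107.4
1.8^-0.23 = 0.8735
Denominator = 1.49 × 107.4 × 0.8735 = 139.8
D / 139.8 = 2530 / 139.8 = 18.10
d = 18.10^(1/0.75) = 18.10^1.3333 = 47.52 m

d ≈ 47.5 m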